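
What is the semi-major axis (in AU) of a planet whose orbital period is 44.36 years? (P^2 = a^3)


a = P^(2/3) = 44.36^(2/3) = 12.5312

12.5312 AU


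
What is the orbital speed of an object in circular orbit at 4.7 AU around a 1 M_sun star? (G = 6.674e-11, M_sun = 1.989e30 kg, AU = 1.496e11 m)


v = sqrt(GM/r) = sqrt(6.674e-11 * 1.989e+30 / 7.031e+11) = 13740.2858

13740.2858 m/s


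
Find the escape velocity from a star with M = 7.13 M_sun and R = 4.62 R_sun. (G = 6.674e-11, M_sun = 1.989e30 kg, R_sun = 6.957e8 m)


M = 7.13 * 1.989e30 kg = 1.418157e+31 kg; R = 4.62 * 6.957e8 m = 3.214134e+09 m. v_esc = sqrt(2GM/R) = sqrt(2 * 6.674e-11 * 1.418157e+31 / 3.214134e+09) = 767429.1052

767429.1052 m/s


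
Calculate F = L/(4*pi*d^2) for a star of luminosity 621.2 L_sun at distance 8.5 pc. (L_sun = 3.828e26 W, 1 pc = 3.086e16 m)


F = L / (4*pi*d^2) = 2.378e+29 / (4*pi*(2.623e+17)^2) = 2.750e-07

2.750e-07 W/m^2


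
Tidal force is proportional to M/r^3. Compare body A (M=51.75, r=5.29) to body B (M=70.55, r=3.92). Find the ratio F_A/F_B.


Ratio = (M1/r1^3) / (M2/r2^3) = (51.75/5.29^3) / (70.55/3.92^3) = 0.2985

0.2985


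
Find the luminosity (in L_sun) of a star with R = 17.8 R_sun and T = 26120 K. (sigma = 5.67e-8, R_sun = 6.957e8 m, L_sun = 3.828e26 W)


R = 17.8 * 6.957e8 m = 1.238346e+10 m. L = 4*pi*R^2*sigma*T^4 = 4*pi*(1.238346e+10)^2 * 5.67e-8 * 26120^4 = 5.085921172e+31 W. L/L_sun = 5.085921172e+31 / 3.828e26 = 132861.0547

132861.0547 L_sun


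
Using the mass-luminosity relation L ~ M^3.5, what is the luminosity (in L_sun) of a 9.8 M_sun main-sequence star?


L/L_sun = (M/M_sun)^3.5 = 9.8^3.5 = 2946.397

2946.397 L_sun


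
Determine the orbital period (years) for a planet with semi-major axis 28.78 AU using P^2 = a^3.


P = a^(3/2) = 28.78^1.5 = 154.396

154.396 years


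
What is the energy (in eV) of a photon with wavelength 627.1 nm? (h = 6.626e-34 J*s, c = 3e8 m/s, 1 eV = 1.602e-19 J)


E = hc/lambda = 6.626e-34 * 3e8 / 6.271e-07 = 3.170e-19 J = 1.9787 eV

1.9787 eV


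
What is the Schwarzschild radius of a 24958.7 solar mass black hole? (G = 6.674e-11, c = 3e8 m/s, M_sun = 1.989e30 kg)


M = 24958.7 * 1.989e30 kg = 4.96428543e+34 kg. rs = 2GM/c^2 = 2 * 6.674e-11 * 4.96428543e+34 / (3e8)^2 = 7.363e+07

7.363e+07 m


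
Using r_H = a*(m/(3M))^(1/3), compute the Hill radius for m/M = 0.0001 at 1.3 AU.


r_H = a * (m/3M)^(1/3) = 1.3 * (0.0001/3)^(1/3) = 0.0418

0.0418 AU


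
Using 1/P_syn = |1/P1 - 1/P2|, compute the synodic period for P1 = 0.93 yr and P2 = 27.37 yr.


1/P_syn = |1/P1 - 1/P2| = |1/0.93 - 1/27.37| => P_syn = 0.9627

0.9627 years


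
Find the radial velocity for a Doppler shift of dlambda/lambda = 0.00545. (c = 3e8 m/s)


v = (dlambda/lambda) * c = 0.00545 * 3e8 = 1.635e+06

1.635e+06 m/s


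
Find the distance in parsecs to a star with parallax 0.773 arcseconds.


d = 1/p = 1/0.773 = 1.2937

1.2937 pc


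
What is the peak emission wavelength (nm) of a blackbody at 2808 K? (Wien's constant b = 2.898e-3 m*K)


lam_max = b / T = 2.898e-3 / 2808 = 1.032e-06 m = 1032.0513 nm

1032.0513 nm


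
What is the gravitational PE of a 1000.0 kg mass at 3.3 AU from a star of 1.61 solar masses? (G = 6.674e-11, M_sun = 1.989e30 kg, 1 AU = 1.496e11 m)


M = 1.61 * 1.989e30 kg = 3.20229e+30 kg; r = 3.3 AU * 1.496e11 m/AU = 4.9368e+11 m. U = -GM*m/r = -(6.674e-11 * 3.20229e+30 * 1000.0) / 4.9368e+11 = -4.329e+11

-4.329e+11 J


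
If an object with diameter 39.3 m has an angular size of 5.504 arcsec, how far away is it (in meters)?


D = size / theta_rad, theta_rad = 5.504 * pi/(180*3600) = 2.668e-05, D = 1.473e+06

1.473e+06 m


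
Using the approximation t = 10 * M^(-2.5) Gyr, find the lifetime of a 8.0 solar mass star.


t = 10 * M^(-2.5) = 10 * 8.0^(-2.5) = 0.0552

0.0552 Gyr


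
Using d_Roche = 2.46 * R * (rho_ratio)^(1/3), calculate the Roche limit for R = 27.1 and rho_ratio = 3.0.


d_Roche = 2.46 * 27.1 * 3.0^(1/3) = 96.149

96.149


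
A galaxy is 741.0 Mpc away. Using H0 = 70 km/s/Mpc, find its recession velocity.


v = H0 * d = 70 * 741.0 = 51870.0

51870.0 km/s


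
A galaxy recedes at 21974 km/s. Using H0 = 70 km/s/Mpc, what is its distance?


d = v / H0 = 21974 / 70 = 313.9143

313.9143 Mpc


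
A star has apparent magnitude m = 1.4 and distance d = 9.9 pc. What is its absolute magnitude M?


M = m - 5*log10(d) + 5 = 1.4 - 5*log10(9.9) + 5 = 1.4218

1.4218


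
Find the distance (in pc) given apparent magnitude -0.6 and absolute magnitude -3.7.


d = 10^((m - M + 5)/5) = 10^((-0.6 - -3.7 + 5)/5) = 41.6869

41.6869 pc


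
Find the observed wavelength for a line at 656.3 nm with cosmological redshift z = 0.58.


lam_obs = lam_emit * (1 + z) = 656.3 * (1 + 0.58) = 1036.954

1036.954 nm


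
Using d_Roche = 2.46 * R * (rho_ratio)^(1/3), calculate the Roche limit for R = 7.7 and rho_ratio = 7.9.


d_Roche = 2.46 * 7.7 * 7.9^(1/3) = 37.7255

37.7255


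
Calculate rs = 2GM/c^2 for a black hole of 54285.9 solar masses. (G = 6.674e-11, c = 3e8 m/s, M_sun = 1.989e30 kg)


M = 54285.9 * 1.989e30 kg = 1.079746551e+35 kg. rs = 2GM/c^2 = 2 * 6.674e-11 * 1.079746551e+35 / (3e8)^2 = 1.601e+08

1.601e+08 m


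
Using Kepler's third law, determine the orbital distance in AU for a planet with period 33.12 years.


a = P^(2/3) = 33.12^(2/3) = 10.3132

10.3132 AU


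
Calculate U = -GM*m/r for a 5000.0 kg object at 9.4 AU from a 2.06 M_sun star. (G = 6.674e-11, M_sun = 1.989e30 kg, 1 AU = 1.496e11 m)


M = 2.06 * 1.989e30 kg = 4.09734e+30 kg; r = 9.4 AU * 1.496e11 m/AU = 1.40624e+12 m. U = -GM*m/r = -(6.674e-11 * 4.09734e+30 * 5000.0) / 1.40624e+12 = -9.723e+11

-9.723e+11 J


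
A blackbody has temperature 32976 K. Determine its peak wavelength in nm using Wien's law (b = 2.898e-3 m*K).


lam_max = b / T = 2.898e-3 / 32976 = 8.788e-08 m = 87.8821 nm

87.8821 nm


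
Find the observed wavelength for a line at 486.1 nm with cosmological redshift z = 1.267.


lam_obs = lam_emit * (1 + z) = 486.1 * (1 + 1.267) = 1101.9887

1101.9887 nm


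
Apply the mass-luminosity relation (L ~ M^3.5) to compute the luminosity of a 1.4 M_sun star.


L/L_sun = (M/M_sun)^3.5 = 1.4^3.5 = 3.2467

3.2467 L_sun


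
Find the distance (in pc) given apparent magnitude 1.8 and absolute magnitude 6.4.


d = 10^((m - M + 5)/5) = 10^((1.8 - 6.4 + 5)/5) = 1.2023

1.2023 pc


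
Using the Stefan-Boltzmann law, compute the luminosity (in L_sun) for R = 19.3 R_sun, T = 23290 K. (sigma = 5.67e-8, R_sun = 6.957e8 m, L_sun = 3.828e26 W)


R = 19.3 * 6.957e8 m = 1.342701e+10 m. L = 4*pi*R^2*sigma*T^4 = 4*pi*(1.342701e+10)^2 * 5.67e-8 * 23290^4 = 3.779457811e+31 W. L/L_sun = 3.779457811e+31 / 3.828e26 = 98731.9177

98731.9177 L_sun


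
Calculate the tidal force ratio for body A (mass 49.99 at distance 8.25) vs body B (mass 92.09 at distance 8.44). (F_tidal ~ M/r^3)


Ratio = (M1/r1^3) / (M2/r2^3) = (49.99/8.25^3) / (92.09/8.44^3) = 0.5812

0.5812


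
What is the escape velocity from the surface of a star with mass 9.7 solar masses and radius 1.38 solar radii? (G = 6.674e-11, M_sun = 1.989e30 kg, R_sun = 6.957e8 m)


M = 9.7 * 1.989e30 kg = 1.92933e+31 kg; R = 1.38 * 6.957e8 m = 9.60066e+08 m. v_esc = sqrt(2GM/R) = sqrt(2 * 6.674e-11 * 1.92933e+31 / 9.60066e+08) = 1.638e+06

1.638e+06 m/s


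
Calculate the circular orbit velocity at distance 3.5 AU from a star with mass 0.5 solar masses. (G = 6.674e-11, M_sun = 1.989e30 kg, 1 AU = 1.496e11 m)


v = sqrt(GM/r) = sqrt(6.674e-11 * 9.945e+29 / 5.236e+11) = 11258.8926

11258.8926 m/s


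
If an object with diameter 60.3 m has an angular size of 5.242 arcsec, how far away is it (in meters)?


D = size / theta_rad, theta_rad = 5.242 * pi/(180*3600) = 2.541e-05, D = 2.373e+06

2.373e+06 m


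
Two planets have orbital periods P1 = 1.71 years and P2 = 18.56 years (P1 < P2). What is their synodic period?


1/P_syn = |1/P1 - 1/P2| = |1/1.71 - 1/18.56| => P_syn = 1.8835

1.8835 years


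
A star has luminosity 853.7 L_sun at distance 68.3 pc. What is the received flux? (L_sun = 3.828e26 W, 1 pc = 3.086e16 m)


F = L / (4*pi*d^2) = 3.268e+29 / (4*pi*(2.108e+18)^2) = 5.854e-09

5.854e-09 W/m^2


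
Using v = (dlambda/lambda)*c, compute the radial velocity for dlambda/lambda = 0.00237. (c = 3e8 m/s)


v = (dlambda/lambda) * c = 0.00237 * 3e8 = 711000.0

711000.0 m/s


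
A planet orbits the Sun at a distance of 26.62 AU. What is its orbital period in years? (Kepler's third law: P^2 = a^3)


P = a^(3/2) = 26.62^1.5 = 137.3448

137.3448 years


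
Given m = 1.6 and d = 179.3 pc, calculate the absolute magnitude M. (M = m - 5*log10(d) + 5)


M = m - 5*log10(d) + 5 = 1.6 - 5*log10(179.3) + 5 = -4.6679

-4.6679


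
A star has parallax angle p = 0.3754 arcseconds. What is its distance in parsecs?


d = 1/p = 1/0.3754 = 2.6638

2.6638 pc


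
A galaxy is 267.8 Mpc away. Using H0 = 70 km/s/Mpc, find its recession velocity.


v = H0 * d = 70 * 267.8 = 18746.0

18746.0 km/s


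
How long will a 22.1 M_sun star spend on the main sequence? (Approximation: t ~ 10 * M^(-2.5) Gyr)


t = 10 * M^(-2.5) = 10 * 22.1^(-2.5) = 0.0044

0.0044 Gyr


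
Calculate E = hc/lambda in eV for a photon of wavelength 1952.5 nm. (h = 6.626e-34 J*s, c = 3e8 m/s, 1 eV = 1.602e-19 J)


E = hc/lambda = 6.626e-34 * 3e8 / 1.952e-06 = 1.018e-19 J = 0.6355 eV

0.6355 eV


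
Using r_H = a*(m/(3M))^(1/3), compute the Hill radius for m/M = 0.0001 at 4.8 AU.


r_H = a * (m/3M)^(1/3) = 4.8 * (0.0001/3)^(1/3) = 0.1545

0.1545 AU


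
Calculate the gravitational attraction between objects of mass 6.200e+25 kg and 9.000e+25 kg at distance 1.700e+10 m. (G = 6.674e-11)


F = G*m1*m2/r^2 = 6.674e-11 * 6.200e+25 * 9.000e+25 / (1.700e+10)^2 = 6.674e-11 * 5.580e+51 / 2.890e+20 = 1.289e+21

1.289e+21 N


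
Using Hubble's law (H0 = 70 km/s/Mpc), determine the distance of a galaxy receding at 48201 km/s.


d = v / H0 = 48201 / 70 = 688.5857

688.5857 Mpc


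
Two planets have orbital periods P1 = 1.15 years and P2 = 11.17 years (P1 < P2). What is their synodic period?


1/P_syn = |1/P1 - 1/P2| = |1/1.15 - 1/11.17| => P_syn = 1.282

1.282 years


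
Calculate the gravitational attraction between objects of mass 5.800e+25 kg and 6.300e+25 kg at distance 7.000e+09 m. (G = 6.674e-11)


F = G*m1*m2/r^2 = 6.674e-11 * 5.800e+25 * 6.300e+25 / (7.000e+09)^2 = 6.674e-11 * 3.654e+51 / 4.900e+19 = 4.977e+21

4.977e+21 N


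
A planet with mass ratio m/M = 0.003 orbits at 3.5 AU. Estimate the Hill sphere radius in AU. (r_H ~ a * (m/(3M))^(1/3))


r_H = a * (m/3M)^(1/3) = 3.5 * (0.003/3)^(1/3) = 0.35

0.35 AU


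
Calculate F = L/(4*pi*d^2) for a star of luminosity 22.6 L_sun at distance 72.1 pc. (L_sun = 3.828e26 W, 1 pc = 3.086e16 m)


F = L / (4*pi*d^2) = 8.651e+27 / (4*pi*(2.225e+18)^2) = 1.391e-10

1.391e-10 W/m^2


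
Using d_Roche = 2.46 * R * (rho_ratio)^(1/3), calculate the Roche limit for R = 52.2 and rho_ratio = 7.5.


d_Roche = 2.46 * 52.2 * 7.5^(1/3) = 251.358

251.358


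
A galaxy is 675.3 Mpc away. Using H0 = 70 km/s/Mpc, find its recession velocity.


v = H0 * d = 70 * 675.3 = 47271.0

47271.0 km/s


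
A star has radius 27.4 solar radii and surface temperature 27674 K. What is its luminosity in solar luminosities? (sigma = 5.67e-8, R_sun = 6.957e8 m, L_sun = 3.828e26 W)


R = 27.4 * 6.957e8 m = 1.906218e+10 m. L = 4*pi*R^2*sigma*T^4 = 4*pi*(1.906218e+10)^2 * 5.67e-8 * 27674^4 = 1.518538481e+32 W. L/L_sun = 1.518538481e+32 / 3.828e26 = 396692.3931

396692.3931 L_sun


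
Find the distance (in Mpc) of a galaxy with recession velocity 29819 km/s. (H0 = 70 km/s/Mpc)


d = v / H0 = 29819 / 70 = 425.9857

425.9857 Mpc


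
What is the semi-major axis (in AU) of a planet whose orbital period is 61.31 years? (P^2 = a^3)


a = P^(2/3) = 61.31^(2/3) = 15.5485

15.5485 AU


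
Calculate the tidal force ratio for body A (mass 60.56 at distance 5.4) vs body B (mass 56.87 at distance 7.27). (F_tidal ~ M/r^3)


Ratio = (M1/r1^3) / (M2/r2^3) = (60.56/5.4^3) / (56.87/7.27^3) = 2.5985

2.5985


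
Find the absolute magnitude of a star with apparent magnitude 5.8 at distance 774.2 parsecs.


M = m - 5*log10(d) + 5 = 5.8 - 5*log10(774.2) + 5 = -3.6443

-3.6443


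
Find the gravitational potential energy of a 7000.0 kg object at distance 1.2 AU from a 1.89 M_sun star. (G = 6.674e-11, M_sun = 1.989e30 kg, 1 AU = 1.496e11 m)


M = 1.89 * 1.989e30 kg = 3.75921e+30 kg; r = 1.2 AU * 1.496e11 m/AU = 1.7952e+11 m. U = -GM*m/r = -(6.674e-11 * 3.75921e+30 * 7000.0) / 1.7952e+11 = -9.783e+12

-9.783e+12 J


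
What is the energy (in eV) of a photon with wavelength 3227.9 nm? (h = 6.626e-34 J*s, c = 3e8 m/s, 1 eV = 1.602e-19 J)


E = hc/lambda = 6.626e-34 * 3e8 / 3.228e-06 = 6.158e-20 J = 0.3844 eV

0.3844 eV


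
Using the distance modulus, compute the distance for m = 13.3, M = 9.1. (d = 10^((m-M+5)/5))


d = 10^((m - M + 5)/5) = 10^((13.3 - 9.1 + 5)/5) = 69.1831

69.1831 pc


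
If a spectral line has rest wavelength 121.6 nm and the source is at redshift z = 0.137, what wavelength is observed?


lam_obs = lam_emit * (1 + z) = 121.6 * (1 + 0.137) = 138.2592

138.2592 nm


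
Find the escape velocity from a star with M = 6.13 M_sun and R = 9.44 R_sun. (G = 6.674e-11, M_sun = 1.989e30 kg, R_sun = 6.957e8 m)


M = 6.13 * 1.989e30 kg = 1.219257e+31 kg; R = 9.44 * 6.957e8 m = 6.567408e+09 m. v_esc = sqrt(2GM/R) = sqrt(2 * 6.674e-11 * 1.219257e+31 / 6.567408e+09) = 497804.3978

497804.3978 m/s


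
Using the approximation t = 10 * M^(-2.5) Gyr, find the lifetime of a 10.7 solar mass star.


t = 10 * M^(-2.5) = 10 * 10.7^(-2.5) = 0.0267

0.0267 Gyr


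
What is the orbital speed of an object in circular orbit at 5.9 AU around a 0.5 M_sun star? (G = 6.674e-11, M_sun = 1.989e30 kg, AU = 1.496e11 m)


v = sqrt(GM/r) = sqrt(6.674e-11 * 9.945e+29 / 8.826e+11) = 8671.689

8671.689 m/s


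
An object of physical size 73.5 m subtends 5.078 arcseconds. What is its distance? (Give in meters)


D = size / theta_rad, theta_rad = 5.078 * pi/(180*3600) = 2.462e-05, D = 2.986e+06

2.986e+06 m


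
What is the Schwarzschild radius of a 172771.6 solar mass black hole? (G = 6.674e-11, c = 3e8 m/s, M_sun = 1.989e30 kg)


M = 172771.6 * 1.989e30 kg = 3.436427124e+35 kg. rs = 2GM/c^2 = 2 * 6.674e-11 * 3.436427124e+35 / (3e8)^2 = 5.097e+08

5.097e+08 m


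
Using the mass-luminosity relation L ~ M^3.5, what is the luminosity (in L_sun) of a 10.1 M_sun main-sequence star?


L/L_sun = (M/M_sun)^3.5 = 10.1^3.5 = 3274.3478

3274.3478 L_sun


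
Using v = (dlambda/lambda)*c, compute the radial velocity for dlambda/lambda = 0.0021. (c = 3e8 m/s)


v = (dlambda/lambda) * c = 0.0021 * 3e8 = 630000.0

630000.0 m/s


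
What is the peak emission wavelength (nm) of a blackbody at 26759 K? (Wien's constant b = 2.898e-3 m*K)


lam_max = b / T = 2.898e-3 / 26759 = 1.083e-07 m = 108.3 nm

108.3 nm


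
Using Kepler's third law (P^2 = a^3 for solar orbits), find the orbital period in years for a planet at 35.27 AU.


P = a^(3/2) = 35.27^1.5 = 209.4634

209.4634 years


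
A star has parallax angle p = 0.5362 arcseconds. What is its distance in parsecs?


d = 1/p = 1/0.5362 = 1.865

1.865 pc


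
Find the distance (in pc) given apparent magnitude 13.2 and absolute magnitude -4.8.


d = 10^((m - M + 5)/5) = 10^((13.2 - -4.8 + 5)/5) = 39810.7171

39810.7171 pc


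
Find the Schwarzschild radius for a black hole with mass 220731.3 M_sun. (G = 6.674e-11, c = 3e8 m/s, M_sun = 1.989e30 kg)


M = 220731.3 * 1.989e30 kg = 4.390345557e+35 kg. rs = 2GM/c^2 = 2 * 6.674e-11 * 4.390345557e+35 / (3e8)^2 = 6.511e+08

6.511e+08 m


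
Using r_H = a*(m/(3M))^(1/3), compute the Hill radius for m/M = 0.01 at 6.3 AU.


r_H = a * (m/3M)^(1/3) = 6.3 * (0.01/3)^(1/3) = 0.9411

0.9411 AU


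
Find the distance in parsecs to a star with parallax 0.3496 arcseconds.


d = 1/p = 1/0.3496 = 2.8604

2.8604 pc


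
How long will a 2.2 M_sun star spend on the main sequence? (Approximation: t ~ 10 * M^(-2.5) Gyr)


t = 10 * M^(-2.5) = 10 * 2.2^(-2.5) = 1.393

1.393 Gyr


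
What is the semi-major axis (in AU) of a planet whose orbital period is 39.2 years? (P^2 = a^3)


a = P^(2/3) = 39.2^(2/3) = 11.5396

11.5396 AU


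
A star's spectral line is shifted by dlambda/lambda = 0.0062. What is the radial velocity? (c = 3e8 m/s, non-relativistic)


v = (dlambda/lambda) * c = 0.0062 * 3e8 = 1.860e+06

1.860e+06 m/s


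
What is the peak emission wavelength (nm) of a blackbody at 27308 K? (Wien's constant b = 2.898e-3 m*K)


lam_max = b / T = 2.898e-3 / 27308 = 1.061e-07 m = 106.1227 nm

106.1227 nm


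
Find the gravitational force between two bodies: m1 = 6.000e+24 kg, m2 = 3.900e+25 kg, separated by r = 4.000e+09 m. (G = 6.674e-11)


F = G*m1*m2/r^2 = 6.674e-11 * 6.000e+24 * 3.900e+25 / (4.000e+09)^2 = 6.674e-11 * 2.340e+50 / 1.600e+19 = 9.761e+20

9.761e+20 N


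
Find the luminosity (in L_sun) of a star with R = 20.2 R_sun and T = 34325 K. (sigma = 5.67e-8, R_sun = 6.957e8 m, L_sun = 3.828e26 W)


R = 20.2 * 6.957e8 m = 1.405314e+10 m. L = 4*pi*R^2*sigma*T^4 = 4*pi*(1.405314e+10)^2 * 5.67e-8 * 34325^4 = 1.95335803e+32 W. L/L_sun = 1.95335803e+32 / 3.828e26 = 510281.617

510281.617 L_sun


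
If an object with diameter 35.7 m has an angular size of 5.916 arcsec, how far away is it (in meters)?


D = size / theta_rad, theta_rad = 5.916 * pi/(180*3600) = 2.868e-05, D = 1.245e+06

1.245e+06 m


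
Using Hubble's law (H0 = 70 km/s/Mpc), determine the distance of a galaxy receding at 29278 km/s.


d = v / H0 = 29278 / 70 = 418.2571

418.2571 Mpc


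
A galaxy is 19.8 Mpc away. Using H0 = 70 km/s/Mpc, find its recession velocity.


v = H0 * d = 70 * 19.8 = 1386.0

1386.0 km/s


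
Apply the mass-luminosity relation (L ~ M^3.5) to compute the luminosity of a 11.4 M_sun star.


L/L_sun = (M/M_sun)^3.5 = 11.4^3.5 = 5002.2683

5002.2683 L_sun


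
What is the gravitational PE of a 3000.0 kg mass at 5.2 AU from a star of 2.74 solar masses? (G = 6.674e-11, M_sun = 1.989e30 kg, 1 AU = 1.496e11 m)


M = 2.74 * 1.989e30 kg = 5.44986e+30 kg; r = 5.2 AU * 1.496e11 m/AU = 7.7792e+11 m. U = -GM*m/r = -(6.674e-11 * 5.44986e+30 * 3000.0) / 7.7792e+11 = -1.403e+12

-1.403e+12 J


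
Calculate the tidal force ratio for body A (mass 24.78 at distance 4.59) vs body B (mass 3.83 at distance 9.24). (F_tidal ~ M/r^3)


Ratio = (M1/r1^3) / (M2/r2^3) = (24.78/4.59^3) / (3.83/9.24^3) = 52.7813

52.7813


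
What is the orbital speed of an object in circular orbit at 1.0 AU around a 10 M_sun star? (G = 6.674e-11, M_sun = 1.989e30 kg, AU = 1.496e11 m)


v = sqrt(GM/r) = sqrt(6.674e-11 * 1.989e+31 / 1.496e+11) = 94198.6537

94198.6537 m/s


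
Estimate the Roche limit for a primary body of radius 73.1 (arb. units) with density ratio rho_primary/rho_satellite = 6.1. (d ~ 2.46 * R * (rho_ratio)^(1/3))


d_Roche = 2.46 * 73.1 * 6.1^(1/3) = 328.5709

328.5709


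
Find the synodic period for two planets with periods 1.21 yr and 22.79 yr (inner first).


1/P_syn = |1/P1 - 1/P2| = |1/1.21 - 1/22.79| => P_syn = 1.2778

1.2778 years


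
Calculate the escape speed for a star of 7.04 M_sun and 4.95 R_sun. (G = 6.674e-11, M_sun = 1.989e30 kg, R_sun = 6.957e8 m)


M = 7.04 * 1.989e30 kg = 1.400256e+31 kg; R = 4.95 * 6.957e8 m = 3.443715e+09 m. v_esc = sqrt(2GM/R) = sqrt(2 * 6.674e-11 * 1.400256e+31 / 3.443715e+09) = 736712.8058

736712.8058 m/s


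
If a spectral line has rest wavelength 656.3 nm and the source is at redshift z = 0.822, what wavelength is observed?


lam_obs = lam_emit * (1 + z) = 656.3 * (1 + 0.822) = 1195.7786

1195.7786 nm


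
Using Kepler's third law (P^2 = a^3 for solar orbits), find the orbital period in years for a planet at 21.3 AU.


P = a^(3/2) = 21.3^1.5 = 98.3036

98.3036 years


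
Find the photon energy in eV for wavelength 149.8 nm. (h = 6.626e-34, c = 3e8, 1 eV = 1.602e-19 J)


E = hc/lambda = 6.626e-34 * 3e8 / 1.498e-07 = 1.327e-18 J = 8.2832 eV

8.2832 eV


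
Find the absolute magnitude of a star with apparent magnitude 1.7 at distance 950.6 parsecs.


M = m - 5*log10(d) + 5 = 1.7 - 5*log10(950.6) + 5 = -8.19

-8.19


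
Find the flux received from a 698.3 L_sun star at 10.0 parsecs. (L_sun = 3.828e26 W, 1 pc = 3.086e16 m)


F = L / (4*pi*d^2) = 2.673e+29 / (4*pi*(3.086e+17)^2) = 2.234e-07

2.234e-07 W/m^2


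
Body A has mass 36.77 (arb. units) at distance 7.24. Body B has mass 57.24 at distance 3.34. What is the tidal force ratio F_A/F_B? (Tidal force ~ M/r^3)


Ratio = (M1/r1^3) / (M2/r2^3) = (36.77/7.24^3) / (57.24/3.34^3) = 0.0631

0.0631


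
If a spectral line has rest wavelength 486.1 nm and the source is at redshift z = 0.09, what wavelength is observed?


lam_obs = lam_emit * (1 + z) = 486.1 * (1 + 0.09) = 529.849

529.849 nm


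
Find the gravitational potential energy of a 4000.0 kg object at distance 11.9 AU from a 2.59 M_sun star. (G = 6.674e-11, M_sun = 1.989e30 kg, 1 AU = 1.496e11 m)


M = 2.59 * 1.989e30 kg = 5.15151e+30 kg; r = 11.9 AU * 1.496e11 m/AU = 1.78024e+12 m. U = -GM*m/r = -(6.674e-11 * 5.15151e+30 * 4000.0) / 1.78024e+12 = -7.725e+11

-7.725e+11 J


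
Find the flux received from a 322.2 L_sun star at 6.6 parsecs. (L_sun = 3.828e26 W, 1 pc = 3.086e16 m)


F = L / (4*pi*d^2) = 1.233e+29 / (4*pi*(2.037e+17)^2) = 2.366e-07

2.366e-07 W/m^2


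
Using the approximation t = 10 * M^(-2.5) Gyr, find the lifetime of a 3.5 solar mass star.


t = 10 * M^(-2.5) = 10 * 3.5^(-2.5) = 0.4363

0.4363 Gyr


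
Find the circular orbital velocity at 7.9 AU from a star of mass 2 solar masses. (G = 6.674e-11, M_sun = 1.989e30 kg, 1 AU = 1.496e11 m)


v = sqrt(GM/r) = sqrt(6.674e-11 * 3.978e+30 / 1.182e+12) = 14988.085

14988.085 m/s


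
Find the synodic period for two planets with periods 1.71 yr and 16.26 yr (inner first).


1/P_syn = |1/P1 - 1/P2| = |1/1.71 - 1/16.26| => P_syn = 1.911

1.911 years


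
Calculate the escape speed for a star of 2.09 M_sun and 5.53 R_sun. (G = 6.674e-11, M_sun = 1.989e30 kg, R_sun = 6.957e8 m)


M = 2.09 * 1.989e30 kg = 4.15701e+30 kg; R = 5.53 * 6.957e8 m = 3.847221e+09 m. v_esc = sqrt(2GM/R) = sqrt(2 * 6.674e-11 * 4.15701e+30 / 3.847221e+09) = 379773.8578

379773.8578 m/s


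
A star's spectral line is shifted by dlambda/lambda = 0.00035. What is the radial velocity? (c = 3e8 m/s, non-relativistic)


v = (dlambda/lambda) * c = 0.00035 * 3e8 = 105000.0

105000.0 m/s


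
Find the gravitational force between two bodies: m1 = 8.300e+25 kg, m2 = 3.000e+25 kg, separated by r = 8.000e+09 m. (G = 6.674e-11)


F = G*m1*m2/r^2 = 6.674e-11 * 8.300e+25 * 3.000e+25 / (8.000e+09)^2 = 6.674e-11 * 2.490e+51 / 6.400e+19 = 2.597e+21

2.597e+21 N


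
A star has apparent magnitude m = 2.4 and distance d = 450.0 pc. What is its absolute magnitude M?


M = m - 5*log10(d) + 5 = 2.4 - 5*log10(450.0) + 5 = -5.8661

-5.8661


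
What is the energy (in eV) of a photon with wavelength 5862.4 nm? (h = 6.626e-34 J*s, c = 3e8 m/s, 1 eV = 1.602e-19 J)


E = hc/lambda = 6.626e-34 * 3e8 / 5.862e-06 = 3.391e-20 J = 0.2117 eV

0.2117 eV


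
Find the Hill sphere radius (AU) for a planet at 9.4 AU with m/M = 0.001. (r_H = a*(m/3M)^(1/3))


r_H = a * (m/3M)^(1/3) = 9.4 * (0.001/3)^(1/3) = 0.6518

0.6518 AU


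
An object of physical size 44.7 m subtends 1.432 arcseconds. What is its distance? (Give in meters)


D = size / theta_rad, theta_rad = 1.432 * pi/(180*3600) = 6.943e-06, D = 6.439e+06

6.439e+06 m


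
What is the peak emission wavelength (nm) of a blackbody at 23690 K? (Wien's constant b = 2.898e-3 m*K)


lam_max = b / T = 2.898e-3 / 23690 = 1.223e-07 m = 122.3301 nm

122.3301 nm


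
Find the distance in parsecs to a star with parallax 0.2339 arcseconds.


d = 1/p = 1/0.2339 = 4.2753

4.2753 pc


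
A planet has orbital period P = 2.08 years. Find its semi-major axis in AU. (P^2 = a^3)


a = P^(2/3) = 2.08^(2/3) = 1.6295

1.6295 AU


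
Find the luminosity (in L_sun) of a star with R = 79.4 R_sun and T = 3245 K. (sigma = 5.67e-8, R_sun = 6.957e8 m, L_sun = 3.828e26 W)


R = 79.4 * 6.957e8 m = 5.523858e+10 m. L = 4*pi*R^2*sigma*T^4 = 4*pi*(5.523858e+10)^2 * 5.67e-8 * 3245^4 = 2.410664315e+29 W. L/L_sun = 2.410664315e+29 / 3.828e26 = 629.7451

629.7451 L_sun


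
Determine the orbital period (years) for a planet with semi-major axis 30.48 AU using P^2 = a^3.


P = a^(3/2) = 30.48^1.5 = 168.2761

168.2761 years


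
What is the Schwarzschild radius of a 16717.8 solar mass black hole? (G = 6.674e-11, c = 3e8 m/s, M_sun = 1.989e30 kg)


M = 16717.8 * 1.989e30 kg = 3.32517042e+34 kg. rs = 2GM/c^2 = 2 * 6.674e-11 * 3.32517042e+34 / (3e8)^2 = 4.932e+07

4.932e+07 m


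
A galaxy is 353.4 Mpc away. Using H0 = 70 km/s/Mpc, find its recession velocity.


v = H0 * d = 70 * 353.4 = 24738.0

24738.0 km/s


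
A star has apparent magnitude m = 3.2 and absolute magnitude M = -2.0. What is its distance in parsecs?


d = 10^((m - M + 5)/5) = 10^((3.2 - -2.0 + 5)/5) = 109.6478

109.6478 pc


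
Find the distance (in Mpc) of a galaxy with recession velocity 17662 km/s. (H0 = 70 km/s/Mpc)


d = v / H0 = 17662 / 70 = 252.3143

252.3143 Mpc


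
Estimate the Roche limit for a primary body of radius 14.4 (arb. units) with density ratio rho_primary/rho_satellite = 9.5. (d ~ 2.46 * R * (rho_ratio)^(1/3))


d_Roche = 2.46 * 14.4 * 9.5^(1/3) = 75.0249

75.0249


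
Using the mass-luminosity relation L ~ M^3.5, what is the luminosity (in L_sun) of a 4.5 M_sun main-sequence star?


L/L_sun = (M/M_sun)^3.5 = 4.5^3.5 = 193.3053

193.3053 L_sun


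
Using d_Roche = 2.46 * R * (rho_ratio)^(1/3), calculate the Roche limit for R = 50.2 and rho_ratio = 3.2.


d_Roche = 2.46 * 50.2 * 3.2^(1/3) = 181.9794

181.9794


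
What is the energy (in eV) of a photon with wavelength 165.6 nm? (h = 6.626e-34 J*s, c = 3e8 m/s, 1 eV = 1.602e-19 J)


E = hc/lambda = 6.626e-34 * 3e8 / 1.656e-07 = 1.200e-18 J = 7.4929 eV

7.4929 eV


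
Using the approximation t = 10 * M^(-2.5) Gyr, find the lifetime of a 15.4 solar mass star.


t = 10 * M^(-2.5) = 10 * 15.4^(-2.5) = 0.0107

0.0107 Gyr


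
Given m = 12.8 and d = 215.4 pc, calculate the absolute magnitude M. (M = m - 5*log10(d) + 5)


M = m - 5*log10(d) + 5 = 12.8 - 5*log10(215.4) + 5 = 6.1338

6.1338


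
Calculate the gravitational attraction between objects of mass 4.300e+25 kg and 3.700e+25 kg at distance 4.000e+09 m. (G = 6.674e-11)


F = G*m1*m2/r^2 = 6.674e-11 * 4.300e+25 * 3.700e+25 / (4.000e+09)^2 = 6.674e-11 * 1.591e+51 / 1.600e+19 = 6.636e+21

6.636e+21 N


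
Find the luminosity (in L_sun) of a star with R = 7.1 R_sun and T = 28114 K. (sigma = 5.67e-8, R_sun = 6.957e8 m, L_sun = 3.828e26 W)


R = 7.1 * 6.957e8 m = 4.93947e+09 m. L = 4*pi*R^2*sigma*T^4 = 4*pi*(4.93947e+09)^2 * 5.67e-8 * 28114^4 = 1.086035919e+31 W. L/L_sun = 1.086035919e+31 / 3.828e26 = 28370.8443

28370.8443 L_sun


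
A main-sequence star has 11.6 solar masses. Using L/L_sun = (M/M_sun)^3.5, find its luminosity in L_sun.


L/L_sun = (M/M_sun)^3.5 = 11.6^3.5 = 5316.2202

5316.2202 L_sun


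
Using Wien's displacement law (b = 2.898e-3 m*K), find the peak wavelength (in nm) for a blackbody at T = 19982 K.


lam_max = b / T = 2.898e-3 / 19982 = 1.450e-07 m = 145.0305 nm

145.0305 nm


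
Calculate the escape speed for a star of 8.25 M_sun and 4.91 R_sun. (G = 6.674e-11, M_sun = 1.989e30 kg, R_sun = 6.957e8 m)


M = 8.25 * 1.989e30 kg = 1.640925e+31 kg; R = 4.91 * 6.957e8 m = 3.415887e+09 m. v_esc = sqrt(2GM/R) = sqrt(2 * 6.674e-11 * 1.640925e+31 / 3.415887e+09) = 800756.9507

800756.9507 m/s


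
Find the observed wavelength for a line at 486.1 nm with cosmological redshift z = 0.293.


lam_obs = lam_emit * (1 + z) = 486.1 * (1 + 0.293) = 628.5273

628.5273 nm


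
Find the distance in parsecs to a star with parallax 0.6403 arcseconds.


d = 1/p = 1/0.6403 = 1.5618

1.5618 pc


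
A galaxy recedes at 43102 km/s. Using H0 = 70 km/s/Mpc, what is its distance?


d = v / H0 = 43102 / 70 = 615.7429

615.7429 Mpc


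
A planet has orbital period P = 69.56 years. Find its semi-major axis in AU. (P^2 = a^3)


a = P^(2/3) = 69.56^(2/3) = 16.9137

16.9137 AU


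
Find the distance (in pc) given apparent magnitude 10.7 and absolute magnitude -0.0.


d = 10^((m - M + 5)/5) = 10^((10.7 - -0.0 + 5)/5) = 1380.3843

1380.3843 pc


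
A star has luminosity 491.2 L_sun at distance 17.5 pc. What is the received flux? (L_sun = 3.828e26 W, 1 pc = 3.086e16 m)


F = L / (4*pi*d^2) = 1.880e+29 / (4*pi*(5.400e+17)^2) = 5.130e-08

5.130e-08 W/m^2


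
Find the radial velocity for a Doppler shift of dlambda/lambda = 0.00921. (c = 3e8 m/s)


v = (dlambda/lambda) * c = 0.00921 * 3e8 = 2.763e+06

2.763e+06 m/s


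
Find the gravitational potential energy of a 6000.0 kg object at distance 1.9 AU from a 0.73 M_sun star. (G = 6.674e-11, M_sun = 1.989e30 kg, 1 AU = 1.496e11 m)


M = 0.73 * 1.989e30 kg = 1.45197e+30 kg; r = 1.9 AU * 1.496e11 m/AU = 2.8424e+11 m. U = -GM*m/r = -(6.674e-11 * 1.45197e+30 * 6000.0) / 2.8424e+11 = -2.046e+12

-2.046e+12 J


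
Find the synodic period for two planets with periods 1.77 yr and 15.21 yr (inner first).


1/P_syn = |1/P1 - 1/P2| = |1/1.77 - 1/15.21| => P_syn = 2.0031

2.0031 years


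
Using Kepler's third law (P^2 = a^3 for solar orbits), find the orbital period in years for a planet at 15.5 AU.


P = a^(3/2) = 15.5^1.5 = 61.0236

61.0236 years


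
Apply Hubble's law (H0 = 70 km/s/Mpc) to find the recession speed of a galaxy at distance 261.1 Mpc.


v = H0 * d = 70 * 261.1 = 18277.0

18277.0 km/s


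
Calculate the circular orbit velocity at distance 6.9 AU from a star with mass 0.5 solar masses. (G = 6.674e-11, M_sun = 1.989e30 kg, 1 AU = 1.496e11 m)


v = sqrt(GM/r) = sqrt(6.674e-11 * 9.945e+29 / 1.032e+12) = 8018.7219

8018.7219 m/s


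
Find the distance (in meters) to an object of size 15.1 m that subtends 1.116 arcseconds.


D = size / theta_rad, theta_rad = 1.116 * pi/(180*3600) = 5.411e-06, D = 2.791e+06

2.791e+06 m


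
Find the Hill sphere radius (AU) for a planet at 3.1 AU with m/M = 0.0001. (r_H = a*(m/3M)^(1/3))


r_H = a * (m/3M)^(1/3) = 3.1 * (0.0001/3)^(1/3) = 0.0998

0.0998 AU


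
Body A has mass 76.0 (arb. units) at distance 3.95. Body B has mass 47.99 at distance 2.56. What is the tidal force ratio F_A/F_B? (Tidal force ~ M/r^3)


Ratio = (M1/r1^3) / (M2/r2^3) = (76.0/3.95^3) / (47.99/2.56^3) = 0.4311

0.4311


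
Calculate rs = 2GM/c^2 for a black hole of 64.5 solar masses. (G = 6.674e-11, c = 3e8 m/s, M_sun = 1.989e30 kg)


M = 64.5 * 1.989e30 kg = 1.282905e+32 kg. rs = 2GM/c^2 = 2 * 6.674e-11 * 1.282905e+32 / (3e8)^2 = 190269.066

190269.066 m


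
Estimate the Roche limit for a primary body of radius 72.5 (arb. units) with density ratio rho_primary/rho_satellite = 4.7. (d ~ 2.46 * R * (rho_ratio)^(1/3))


d_Roche = 2.46 * 72.5 * 4.7^(1/3) = 298.7485

298.7485


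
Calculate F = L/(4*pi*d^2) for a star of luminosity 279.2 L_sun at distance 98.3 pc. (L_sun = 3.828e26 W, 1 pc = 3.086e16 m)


F = L / (4*pi*d^2) = 1.069e+29 / (4*pi*(3.034e+18)^2) = 9.242e-10

9.242e-10 W/m^2


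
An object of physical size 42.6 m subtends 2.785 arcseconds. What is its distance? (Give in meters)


D = size / theta_rad, theta_rad = 2.785 * pi/(180*3600) = 1.350e-05, D = 3.155e+06

3.155e+06 m


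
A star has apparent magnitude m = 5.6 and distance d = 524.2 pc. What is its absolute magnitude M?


M = m - 5*log10(d) + 5 = 5.6 - 5*log10(524.2) + 5 = -2.9975

-2.9975


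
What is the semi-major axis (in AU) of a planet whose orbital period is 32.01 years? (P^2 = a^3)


a = P^(2/3) = 32.01^(2/3) = 10.0815

10.0815 AU


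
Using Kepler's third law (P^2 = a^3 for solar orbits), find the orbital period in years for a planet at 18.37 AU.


P = a^(3/2) = 18.37^1.5 = 78.7343

78.7343 years


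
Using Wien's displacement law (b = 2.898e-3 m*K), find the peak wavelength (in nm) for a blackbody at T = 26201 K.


lam_max = b / T = 2.898e-3 / 26201 = 1.106e-07 m = 110.6065 nm

110.6065 nm


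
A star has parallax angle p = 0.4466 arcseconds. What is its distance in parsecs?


d = 1/p = 1/0.4466 = 2.2391

2.2391 pc


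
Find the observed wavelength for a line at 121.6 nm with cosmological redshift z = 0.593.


lam_obs = lam_emit * (1 + z) = 121.6 * (1 + 0.593) = 193.7088

193.7088 nm


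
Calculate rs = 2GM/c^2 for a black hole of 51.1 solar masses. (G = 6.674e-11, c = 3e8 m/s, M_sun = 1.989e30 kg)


M = 51.1 * 1.989e30 kg = 1.016379e+32 kg. rs = 2GM/c^2 = 2 * 6.674e-11 * 1.016379e+32 / (3e8)^2 = 150740.2988

150740.2988 m


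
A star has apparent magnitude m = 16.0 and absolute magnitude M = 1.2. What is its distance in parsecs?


d = 10^((m - M + 5)/5) = 10^((16.0 - 1.2 + 5)/5) = 9120.1084

9120.1084 pc


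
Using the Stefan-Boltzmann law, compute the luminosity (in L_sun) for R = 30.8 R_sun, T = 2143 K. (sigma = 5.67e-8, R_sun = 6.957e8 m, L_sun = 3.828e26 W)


R = 30.8 * 6.957e8 m = 2.142756e+10 m. L = 4*pi*R^2*sigma*T^4 = 4*pi*(2.142756e+10)^2 * 5.67e-8 * 2143^4 = 6.899649778e+27 W. L/L_sun = 6.899649778e+27 / 3.828e26 = 18.0242

18.0242 L_sun


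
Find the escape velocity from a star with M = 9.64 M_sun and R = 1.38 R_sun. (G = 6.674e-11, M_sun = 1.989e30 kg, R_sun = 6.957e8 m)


M = 9.64 * 1.989e30 kg = 1.917396e+31 kg; R = 1.38 * 6.957e8 m = 9.60066e+08 m. v_esc = sqrt(2GM/R) = sqrt(2 * 6.674e-11 * 1.917396e+31 / 9.60066e+08) = 1.633e+06

1.633e+06 m/s


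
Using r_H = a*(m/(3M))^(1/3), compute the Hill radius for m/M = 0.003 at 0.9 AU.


r_H = a * (m/3M)^(1/3) = 0.9 * (0.003/3)^(1/3) = 0.09

0.09 AU


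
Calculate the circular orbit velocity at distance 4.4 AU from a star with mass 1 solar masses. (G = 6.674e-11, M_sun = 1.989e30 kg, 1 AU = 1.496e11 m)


v = sqrt(GM/r) = sqrt(6.674e-11 * 1.989e+30 / 6.582e+11) = 14200.9814

14200.9814 m/s


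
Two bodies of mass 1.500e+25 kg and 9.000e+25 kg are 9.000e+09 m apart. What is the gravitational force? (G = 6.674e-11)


F = G*m1*m2/r^2 = 6.674e-11 * 1.500e+25 * 9.000e+25 / (9.000e+09)^2 = 6.674e-11 * 1.350e+51 / 8.100e+19 = 1.112e+21

1.112e+21 N


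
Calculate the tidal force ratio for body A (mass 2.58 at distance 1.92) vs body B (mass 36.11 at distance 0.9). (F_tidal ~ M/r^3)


Ratio = (M1/r1^3) / (M2/r2^3) = (2.58/1.92^3) / (36.11/0.9^3) = 0.0074

0.0074


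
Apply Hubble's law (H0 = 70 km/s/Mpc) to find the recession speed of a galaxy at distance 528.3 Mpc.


v = H0 * d = 70 * 528.3 = 36981.0

36981.0 km/s


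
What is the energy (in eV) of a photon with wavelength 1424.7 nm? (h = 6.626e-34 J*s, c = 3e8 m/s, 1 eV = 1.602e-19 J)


E = hc/lambda = 6.626e-34 * 3e8 / 1.425e-06 = 1.395e-19 J = 0.8709 eV

0.8709 eV


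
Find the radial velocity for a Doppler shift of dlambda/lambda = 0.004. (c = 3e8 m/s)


v = (dlambda/lambda) * c = 0.004 * 3e8 = 1.200e+06

1.200e+06 m/s


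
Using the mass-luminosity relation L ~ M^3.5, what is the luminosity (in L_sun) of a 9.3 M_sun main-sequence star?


L/L_sun = (M/M_sun)^3.5 = 9.3^3.5 = 2452.9592

2452.9592 L_sun


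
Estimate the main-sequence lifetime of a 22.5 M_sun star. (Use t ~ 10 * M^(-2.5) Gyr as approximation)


t = 10 * M^(-2.5) = 10 * 22.5^(-2.5) = 0.0042

0.0042 Gyr


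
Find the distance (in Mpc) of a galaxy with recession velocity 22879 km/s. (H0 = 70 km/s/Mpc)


d = v / H0 = 22879 / 70 = 326.8429

326.8429 Mpc


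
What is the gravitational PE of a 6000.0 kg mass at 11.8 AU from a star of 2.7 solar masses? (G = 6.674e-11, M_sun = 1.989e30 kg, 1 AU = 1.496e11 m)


M = 2.7 * 1.989e30 kg = 5.3703e+30 kg; r = 11.8 AU * 1.496e11 m/AU = 1.76528e+12 m. U = -GM*m/r = -(6.674e-11 * 5.3703e+30 * 6000.0) / 1.76528e+12 = -1.218e+12

-1.218e+12 J


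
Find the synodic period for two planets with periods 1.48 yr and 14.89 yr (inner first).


1/P_syn = |1/P1 - 1/P2| = |1/1.48 - 1/14.89| => P_syn = 1.6433

1.6433 years


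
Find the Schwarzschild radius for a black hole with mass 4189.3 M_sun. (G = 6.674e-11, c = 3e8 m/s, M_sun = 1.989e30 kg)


M = 4189.3 * 1.989e30 kg = 8.3325177e+33 kg. rs = 2GM/c^2 = 2 * 6.674e-11 * 8.3325177e+33 / (3e8)^2 = 1.236e+07

1.236e+07 m


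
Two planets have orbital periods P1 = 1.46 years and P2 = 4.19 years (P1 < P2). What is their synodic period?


1/P_syn = |1/P1 - 1/P2| = |1/1.46 - 1/4.19| => P_syn = 2.2408

2.2408 years


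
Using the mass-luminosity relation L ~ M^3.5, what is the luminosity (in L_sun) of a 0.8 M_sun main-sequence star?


L/L_sun = (M/M_sun)^3.5 = 0.8^3.5 = 0.4579

0.4579 L_sun


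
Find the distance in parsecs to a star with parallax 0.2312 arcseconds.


d = 1/p = 1/0.2312 = 4.3253

4.3253 pc


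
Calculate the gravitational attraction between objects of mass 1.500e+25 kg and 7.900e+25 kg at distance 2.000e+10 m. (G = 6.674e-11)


F = G*m1*m2/r^2 = 6.674e-11 * 1.500e+25 * 7.900e+25 / (2.000e+10)^2 = 6.674e-11 * 1.185e+51 / 4.000e+20 = 1.977e+20

1.977e+20 N


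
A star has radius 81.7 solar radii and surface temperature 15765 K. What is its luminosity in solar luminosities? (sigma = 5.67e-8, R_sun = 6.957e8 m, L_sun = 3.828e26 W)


R = 81.7 * 6.957e8 m = 5.683869e+10 m. L = 4*pi*R^2*sigma*T^4 = 4*pi*(5.683869e+10)^2 * 5.67e-8 * 15765^4 = 1.421860348e+32 W. L/L_sun = 1.421860348e+32 / 3.828e26 = 371436.8725

371436.8725 L_sun


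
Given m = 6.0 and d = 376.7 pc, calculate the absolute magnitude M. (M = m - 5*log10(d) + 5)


M = m - 5*log10(d) + 5 = 6.0 - 5*log10(376.7) + 5 = -1.88

-1.88


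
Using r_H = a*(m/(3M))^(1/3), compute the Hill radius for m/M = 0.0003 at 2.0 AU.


r_H = a * (m/3M)^(1/3) = 2.0 * (0.0003/3)^(1/3) = 0.0928

0.0928 AU


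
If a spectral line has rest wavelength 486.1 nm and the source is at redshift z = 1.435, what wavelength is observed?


lam_obs = lam_emit * (1 + z) = 486.1 * (1 + 1.435) = 1183.6535

1183.6535 nm


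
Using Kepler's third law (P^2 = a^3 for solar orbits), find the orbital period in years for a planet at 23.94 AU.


P = a^(3/2) = 23.94^1.5 = 117.1349

117.1349 years


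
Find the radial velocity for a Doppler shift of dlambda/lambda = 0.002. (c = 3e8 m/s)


v = (dlambda/lambda) * c = 0.002 * 3e8 = 600000.0

600000.0 m/s


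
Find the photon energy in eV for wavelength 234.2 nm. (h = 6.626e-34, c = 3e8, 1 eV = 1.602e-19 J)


E = hc/lambda = 6.626e-34 * 3e8 / 2.342e-07 = 8.488e-19 J = 5.2981 eV

5.2981 eV


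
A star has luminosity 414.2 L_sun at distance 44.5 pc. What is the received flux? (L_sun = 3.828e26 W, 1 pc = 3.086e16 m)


F = L / (4*pi*d^2) = 1.586e+29 / (4*pi*(1.373e+18)^2) = 6.691e-09

6.691e-09 W/m^2


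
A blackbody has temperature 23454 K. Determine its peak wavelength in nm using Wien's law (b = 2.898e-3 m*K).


lam_max = b / T = 2.898e-3 / 23454 = 1.236e-07 m = 123.561 nm

123.561 nm


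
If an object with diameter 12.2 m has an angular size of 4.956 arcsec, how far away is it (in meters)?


D = size / theta_rad, theta_rad = 4.956 * pi/(180*3600) = 2.403e-05, D = 507754.3657

507754.3657 m


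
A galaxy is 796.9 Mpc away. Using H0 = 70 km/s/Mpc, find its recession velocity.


v = H0 * d = 70 * 796.9 = 55783.0

55783.0 km/s
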